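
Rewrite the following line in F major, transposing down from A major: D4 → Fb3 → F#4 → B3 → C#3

Bb3 Dbb3 D4 G3 A2

A major to F major down is a major third, so every note moves down by that interval.
D4 -> Bb3
Fb3 -> Dbb3
F#4 -> D4
B3 -> G3
C#3 -> A2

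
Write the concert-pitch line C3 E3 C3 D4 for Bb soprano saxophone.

D3 F#3 D3 E4

Written C4 sounds as Bb3 on the Bb soprano saxophone, so concert pitches are written a major second up.
C3 -> D3
E3 -> F#3
C3 -> D3
D4 -> E4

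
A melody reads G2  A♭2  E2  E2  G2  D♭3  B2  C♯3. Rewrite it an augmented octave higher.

G#3 A3 E#3 E#3 G#3 D4 B#3 C##4

G2 to G#3
Ab2 to A3
E2 to E#3
E2 to E#3
G2 to G#3
Db3 to D4
B2 to B#3
C#3 to C##4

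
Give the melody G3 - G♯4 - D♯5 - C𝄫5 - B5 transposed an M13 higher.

G3 → E5
G#4 → E#6
D#5 → B#6
Cbb5 → Abb6
B5 → G#7

E5 E#6 B#6 Abb6 G#7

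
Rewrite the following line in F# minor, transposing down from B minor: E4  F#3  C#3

B3 C#3 G#2

From B down to F# is a perfect fourth; apply that to each pitch.
E4 to B3
F#3 to C#3
C#3 to G#2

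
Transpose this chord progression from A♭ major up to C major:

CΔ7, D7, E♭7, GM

EΔ7 F#7 G7 BM

A♭ major up to C major is a major third; each chord root moves by that interval while the quality stays the same.
CΔ7: root C up a major third → E, giving EΔ7.
D7: root D up a major third → F#, giving F#7.
E♭7: root E♭ up a major third → G, giving G7.
GM: root G up a major third → B, giving BM.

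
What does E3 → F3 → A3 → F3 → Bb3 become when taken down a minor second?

D#3 E3 G#3 E3 A3

E3 -> D#3
F3 -> E3
A3 -> G#3
F3 -> E3
Bb3 -> A3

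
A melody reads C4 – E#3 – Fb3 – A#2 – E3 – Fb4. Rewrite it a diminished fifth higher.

Gb4 B3 Cbb4 E3 Bb3 Cbb5

C4 → Gb4
E#3 → B3
Fb3 → Cbb4
A#2 → E3
E3 → Bb3
Fb4 → Cbb5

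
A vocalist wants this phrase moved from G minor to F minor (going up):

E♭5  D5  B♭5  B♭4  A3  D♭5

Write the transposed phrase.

G minor to F minor up is a minor seventh, so every note moves up by that interval.
Eb5 to Db6
D5 to C6
Bb5 to Ab6
Bb4 to Ab5
A3 to G4
Db5 to Cb6

Db6 C6 Ab6 Ab5 G4 Cb6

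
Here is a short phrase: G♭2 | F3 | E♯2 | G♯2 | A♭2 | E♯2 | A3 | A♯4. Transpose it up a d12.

Dbb4 Cb5 B3 D4 Ebb4 B3 Eb5 E6

Gb2 becomes Dbb4
F3 becomes Cb5
E#2 becomes B3
G#2 becomes D4
Ab2 becomes Ebb4
E#2 becomes B3
A3 becomes Eb5
A#4 becomes E6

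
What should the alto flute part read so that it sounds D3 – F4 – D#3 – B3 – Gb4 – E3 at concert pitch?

G3 Bb4 G#3 E4 Cb5 A3

The alto flute sounds a perfect fourth below written, so the written part must be a perfect fourth above concert — transpose each note up.
D3 gives G3
F4 gives Bb4
D#3 gives G#3
B3 gives E4
Gb4 gives Cb5
E3 gives A3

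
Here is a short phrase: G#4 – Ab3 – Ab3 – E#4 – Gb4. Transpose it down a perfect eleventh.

D#3 Eb2 Eb2 B#2 Db3

G#4: an eleventh down reaches D, and 17 semitones makes it D#3.
Ab3 down a perfect eleventh is Eb2.
A perfect eleventh down from Ab3 gives Eb2.
E#4: an eleventh down reaches B, and 17 semitones makes it B#2.
A perfect eleventh down from Gb4 gives Db3.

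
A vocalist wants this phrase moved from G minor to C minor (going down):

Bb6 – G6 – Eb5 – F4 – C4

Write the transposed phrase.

Eb6 C6 Ab4 Bb3 F3

From G down to C is a perfect fifth; apply that to each pitch.
Bb6 gives Eb6
G6 gives C6
Eb5 gives Ab4
F4 gives Bb3
C4 gives F3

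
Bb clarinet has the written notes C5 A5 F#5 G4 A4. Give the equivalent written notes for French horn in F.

F5 D6 B5 C5 D5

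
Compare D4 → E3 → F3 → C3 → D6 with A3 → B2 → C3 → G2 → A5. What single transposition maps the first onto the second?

Take the first pair: D4 → A3. D to A spans 4 letter names, so the interval is some kind of fourth.
A3 to D4 is 5 semitones, which makes it a perfect fourth; the second version is lower, so the direction is down.
Checking another pair — D6 → A5 — gives the same interval.

down a perfect fourth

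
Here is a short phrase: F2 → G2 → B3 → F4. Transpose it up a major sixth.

D3 E3 G#4 D5

F2 becomes D3
G2 becomes E3
B3 becomes G#4
F4 becomes D5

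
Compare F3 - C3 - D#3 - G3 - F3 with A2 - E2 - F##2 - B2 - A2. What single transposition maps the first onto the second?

down a minor sixth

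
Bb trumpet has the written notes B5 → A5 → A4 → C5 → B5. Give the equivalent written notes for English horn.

E6 D6 D5 F5 E6

First find concert pitch: the Bb trumpet sounds a major second below written, so B5 A5 A4 C5 B5 sounds A5 G5 G4 Bb4 A5.
Then write for English horn: it sounds a perfect fifth below written, so the part must be a perfect fifth above concert.
A5 → E6
G5 → D6
G4 → D5
Bb4 → F5
A5 → E6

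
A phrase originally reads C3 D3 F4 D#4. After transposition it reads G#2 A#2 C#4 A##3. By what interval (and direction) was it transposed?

From C3 to G#2 is 4 letter names — a fourth of some quality.
G#2 to C3 is 4 semitones, which makes it a diminished fourth; the second version is lower, so the direction is down.
Checking another pair — D#4 → A##3 — gives the same interval.

down a diminished fourth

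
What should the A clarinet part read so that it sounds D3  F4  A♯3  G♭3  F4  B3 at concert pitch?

F3 Ab4 C#4 Bbb3 Ab4 D4

Written C4 sounds as A3 on the A clarinet, so concert pitches are written a minor third up.
D3 gives F3
F4 gives Ab4
A#3 gives C#4
Gb3 gives Bbb3
F4 gives Ab4
B3 gives D4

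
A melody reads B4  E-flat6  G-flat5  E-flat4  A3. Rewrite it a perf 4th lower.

F#4 Bb5 Db5 Bb3 E3

B4: a fourth down reaches F, and 5 semitones makes it F#4.
A perfect fourth down from Eb6 gives Bb5.
Gb5 down a perfect fourth is Db5.
Eb4 down a perfect fourth is Bb3.
A3: a fourth down reaches E, and 5 semitones makes it E3.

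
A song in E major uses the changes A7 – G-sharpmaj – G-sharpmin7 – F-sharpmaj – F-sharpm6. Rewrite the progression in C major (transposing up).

E major up to C major is a minor sixth; each chord root moves by that interval while the quality stays the same.
A7: root A up a minor sixth → F, giving F7.
G-sharpmaj: root G-sharp up a minor sixth → E, giving Emaj.
G-sharpmin7: root G-sharp up a minor sixth → E, giving Emin7.
F-sharpmaj: root F-sharp up a minor sixth → D, giving Dmaj.
F-sharpm6: root F-sharp up a minor sixth → D, giving Dm6.

F7 Emaj Emin7 Dmaj Dm6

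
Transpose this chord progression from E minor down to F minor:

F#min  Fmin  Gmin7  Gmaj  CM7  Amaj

Gmin Gbmin Abmin7 Abmaj DbM7 Bbmaj

E minor down to F minor is a major seventh; each chord root moves by that interval while the quality stays the same.
F#min: root F# down a major seventh → G, giving Gmin.
Fmin: root F down a major seventh → Gb, giving Gbmin.
Gmin7: root G down a major seventh → Ab, giving Abmin7.
Gmaj: root G down a major seventh → Ab, giving Abmaj.
CM7: root C down a major seventh → Db, giving DbM7.
Amaj: root A down a major seventh → Bb, giving Bbmaj.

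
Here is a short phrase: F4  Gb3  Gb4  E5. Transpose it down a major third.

Db4 Ebb3 Ebb4 C5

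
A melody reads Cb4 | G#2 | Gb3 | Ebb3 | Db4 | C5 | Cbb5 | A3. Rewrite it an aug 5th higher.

An augmented fifth up from Cb4 gives G4.
G#2: a fifth up reaches D, and 8 semitones makes it D##3.
Gb3 up an augmented fifth is D4.
An augmented fifth up from Ebb3 gives Bb3.
Db4 up an augmented fifth is A4.
C5 up an augmented fifth is G#5.
Cbb5: a fifth up reaches G, and 8 semitones makes it Gb5.
An augmented fifth up from A3 gives E#4.

G4 D##3 D4 Bb3 A4 G#5 Gb5 E#4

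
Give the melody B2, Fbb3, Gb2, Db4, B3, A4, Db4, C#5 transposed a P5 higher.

B2: a fifth up reaches F, and 7 semitones makes it F#3.
Fbb3: a fifth up reaches C, and 7 semitones makes it Cbb4.
A perfect fifth up from Gb2 gives Db3.
Db4: a fifth up reaches A, and 7 semitones makes it Ab4.
B3: a fifth up reaches F, and 7 semitones makes it F#4.
A4 up a perfect fifth is E5.
Db4: a fifth up reaches A, and 7 semitones makes it Ab4.
C#5 up a perfect fifth is G#5.

F#3 Cbb4 Db3 Ab4 F#4 E5 Ab4 G#5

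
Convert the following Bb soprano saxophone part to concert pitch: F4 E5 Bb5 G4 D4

Eb4 D5 Ab5 F4 C4

Written C4 on the Bb soprano saxophone sounds as Bb3, a major second lower; apply that shift to every note.
F4 becomes Eb4
E5 becomes D5
Bb5 becomes Ab5
G4 becomes F4
D4 becomes C4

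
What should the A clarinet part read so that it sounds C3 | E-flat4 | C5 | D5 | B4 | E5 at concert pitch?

The A clarinet sounds a minor third below written, so the written part must be a minor third above concert — transpose each note up.
C3 becomes Eb3
Eb4 becomes Gb4
C5 becomes Eb5
D5 becomes F5
B4 becomes D5
E5 becomes G5

Eb3 Gb4 Eb5 F5 D5 G5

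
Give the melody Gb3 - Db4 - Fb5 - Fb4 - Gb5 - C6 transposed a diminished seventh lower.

A2 E3 G4 G3 A4 D#5

Gb3 → A2
Db4 → E3
Fb5 → G4
Fb4 → G3
Gb5 → A4
C6 → D#5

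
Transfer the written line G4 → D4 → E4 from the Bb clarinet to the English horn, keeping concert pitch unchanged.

C5 G4 A4

First find concert pitch: the Bb clarinet sounds a major second below written, so G4 D4 E4 sounds F4 C4 D4.
Then write for English horn: it sounds a perfect fifth below written, so the part must be a perfect fifth above concert.
F4 → C5
C4 → G4
D4 → A4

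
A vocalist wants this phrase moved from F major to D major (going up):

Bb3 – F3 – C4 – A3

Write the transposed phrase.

From F up to D is a major sixth; apply that to each pitch.
Bb3 becomes G4
F3 becomes D4
C4 becomes A4
A3 becomes F#4

G4 D4 A4 F#4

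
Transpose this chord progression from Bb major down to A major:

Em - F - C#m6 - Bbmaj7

Bb major down to A major is a minor second; each chord root moves by that interval while the quality stays the same.
Em: root E down a minor second → D#, giving D#m.
F: root F down a minor second → E, giving E.
C#m6: root C# down a minor second → B#, giving B#m6.
Bbmaj7: root Bb down a minor second → A, giving Amaj7.

D#m E B#m6 Amaj7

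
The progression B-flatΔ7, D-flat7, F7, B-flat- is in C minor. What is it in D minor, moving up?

C minor up to D minor is a major second; each chord root moves by that interval while the quality stays the same.
B-flatΔ7: root B-flat up a major second → C, giving CΔ7.
D-flat7: root D-flat up a major second → Eb, giving Eb7.
F7: root F up a major second → G, giving G7.
B-flat-: root B-flat up a major second → C, giving C-.

CΔ7 Eb7 G7 C-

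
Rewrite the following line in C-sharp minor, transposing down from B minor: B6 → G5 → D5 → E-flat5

C#6 A4 E4 F4

From B down to C-sharp is a minor seventh; apply that to each pitch.
B6 to C#6
G5 to A4
D5 to E4
Eb5 to F4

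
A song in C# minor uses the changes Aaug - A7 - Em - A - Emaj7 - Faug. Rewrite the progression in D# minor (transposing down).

Baug B7 F#m B F#maj7 Gaug

C# minor down to D# minor is a minor seventh; each chord root moves by that interval while the quality stays the same.
Aaug: root A down a minor seventh → B, giving Baug.
A7: root A down a minor seventh → B, giving B7.
Em: root E down a minor seventh → F#, giving F#m.
A: root A down a minor seventh → B, giving B.
Emaj7: root E down a minor seventh → F#, giving F#maj7.
Faug: root F down a minor seventh → G, giving Gaug.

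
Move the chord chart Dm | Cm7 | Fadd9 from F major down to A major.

F#m Em7 Aadd9

F major down to A major is a minor sixth; each chord root moves by that interval while the quality stays the same.
Dm: root D down a minor sixth → F#, giving F#m.
Cm7: root C down a minor sixth → E, giving Em7.
Fadd9: root F down a minor sixth → A, giving Aadd9.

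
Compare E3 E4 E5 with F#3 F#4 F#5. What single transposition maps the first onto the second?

From E3 to F#3 is 2 letter names — a second of some quality.
E3 to F#3 is 2 semitones, which makes it a major second; the second version is higher, so the direction is up.
Checking another pair — E5 → F#5 — gives the same interval.

up a major second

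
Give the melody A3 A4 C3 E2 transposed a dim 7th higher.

A3 -> Gb4
A4 -> Gb5
C3 -> Bbb3
E2 -> Db3

Gb4 Gb5 Bbb3 Db3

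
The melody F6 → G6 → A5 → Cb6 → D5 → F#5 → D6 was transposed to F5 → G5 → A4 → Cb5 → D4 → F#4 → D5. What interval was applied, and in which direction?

down a perfect octave

From F6 to F5 is 8 letter names — an octave of some quality.
F5 to F6 is 12 semitones, which makes it a perfect octave; the second version is lower, so the direction is down.
Checking another pair — D6 → D5 — gives the same interval.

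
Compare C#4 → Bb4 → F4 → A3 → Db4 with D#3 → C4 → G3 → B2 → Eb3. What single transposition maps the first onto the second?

down a minor seventh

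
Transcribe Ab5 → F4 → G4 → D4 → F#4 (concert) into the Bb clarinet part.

The Bb clarinet sounds a major second below written, so the written part must be a major second above concert — transpose each note up.
Ab5 -> Bb5
F4 -> G4
G4 -> A4
D4 -> E4
F#4 -> G#4

Bb5 G4 A4 E4 G#4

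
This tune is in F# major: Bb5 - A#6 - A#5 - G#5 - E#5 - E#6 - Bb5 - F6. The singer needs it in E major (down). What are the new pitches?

From F# down to E is a major second; apply that to each pitch.
Bb5 → Ab5
A#6 → G#6
A#5 → G#5
G#5 → F#5
E#5 → D#5
E#6 → D#6
Bb5 → Ab5
F6 → Eb6

Ab5 G#6 G#5 F#5 D#5 D#6 Ab5 Eb6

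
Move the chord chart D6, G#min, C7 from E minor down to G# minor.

F#6 B#min E7

E minor down to G# minor is a minor sixth; each chord root moves by that interval while the quality stays the same.
D6: root D down a minor sixth → F#, giving F#6.
G#min: root G# down a minor sixth → B#, giving B#min.
C7: root C down a minor sixth → E, giving E7.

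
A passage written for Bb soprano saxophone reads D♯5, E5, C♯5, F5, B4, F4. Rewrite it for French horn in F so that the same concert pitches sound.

G#5 A5 F#5 Bb5 E5 Bb4

First find concert pitch: the Bb soprano saxophone sounds a major second below written, so D♯5 E5 C♯5 F5 B4 F4 sounds C#5 D5 B4 Eb5 A4 Eb4.
Then write for French horn in F: it sounds a perfect fifth below written, so the part must be a perfect fifth above concert.
C#5 → G#5
D5 → A5
B4 → F#5
Eb5 → Bb5
A4 → E5
Eb4 → Bb4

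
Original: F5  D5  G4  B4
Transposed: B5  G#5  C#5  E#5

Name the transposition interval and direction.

up an augmented fourth

From F5 to B5 is 4 letter names — a fourth of some quality.
F5 to B5 is 6 semitones, which makes it an augmented fourth; the second version is higher, so the direction is up.
Checking another pair — B4 → E#5 — gives the same interval.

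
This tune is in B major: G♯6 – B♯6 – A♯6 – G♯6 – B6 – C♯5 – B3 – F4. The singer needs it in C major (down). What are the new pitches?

A5 C#6 B5 A5 C6 D4 C3 Gb3

B major to C major down is a major seventh, so every note moves down by that interval.
G#6 -> A5
B#6 -> C#6
A#6 -> B5
G#6 -> A5
B6 -> C6
C#5 -> D4
B3 -> C3
F4 -> Gb3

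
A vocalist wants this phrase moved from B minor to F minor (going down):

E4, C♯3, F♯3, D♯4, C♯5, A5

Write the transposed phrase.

Bb3 G2 C3 A3 G4 Eb5

From B down to F is an augmented fourth; apply that to each pitch.
E4 becomes Bb3
C#3 becomes G2
F#3 becomes C3
D#4 becomes A3
C#5 becomes G4
A5 becomes Eb5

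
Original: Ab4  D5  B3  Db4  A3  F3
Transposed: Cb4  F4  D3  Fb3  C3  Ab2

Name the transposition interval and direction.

Take the first pair: Ab4 → Cb4. A to C spans 6 letter names, so the interval is some kind of sixth.
Cb4 to Ab4 is 9 semitones, which makes it a major sixth; the second version is lower, so the direction is down.
Checking another pair — F3 → Ab2 — gives the same interval.

down a major sixth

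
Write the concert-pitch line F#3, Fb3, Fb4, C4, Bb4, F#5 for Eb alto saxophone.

D#4 Db4 Db5 A4 G5 D#6

Written C4 sounds as Eb3 on the Eb alto saxophone, so concert pitches are written a major sixth up.
F#3 to D#4
Fb3 to Db4
Fb4 to Db5
C4 to A4
Bb4 to G5
F#5 to D#6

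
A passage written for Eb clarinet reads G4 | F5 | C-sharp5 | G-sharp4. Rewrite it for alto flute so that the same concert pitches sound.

Eb5 Db6 A5 E5

First find concert pitch: the Eb clarinet sounds a minor third above written, so G4 F5 C-sharp5 G-sharp4 sounds Bb4 Ab5 E5 B4.
Then write for alto flute: it sounds a perfect fourth below written, so the part must be a perfect fourth above concert.
Bb4 → Eb5
Ab5 → Db6
E5 → A5
B4 → E5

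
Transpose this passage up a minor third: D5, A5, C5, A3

F5 C6 Eb5 C4

D5 → F5
A5 → C6
C5 → Eb5
A3 → C4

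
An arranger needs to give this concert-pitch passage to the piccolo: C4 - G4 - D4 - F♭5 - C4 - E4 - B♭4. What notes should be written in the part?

The piccolo sounds a perfect octave above written, so the written part must be a perfect octave below concert — transpose each note down.
C4 gives C3
G4 gives G3
D4 gives D3
Fb5 gives Fb4
C4 gives C3
E4 gives E3
Bb4 gives Bb3

C3 G3 D3 Fb4 C3 E3 Bb3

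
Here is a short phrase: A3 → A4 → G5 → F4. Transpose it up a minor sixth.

F4 F5 Eb6 Db5

A3 becomes F4
A4 becomes F5
G5 becomes Eb6
F4 becomes Db5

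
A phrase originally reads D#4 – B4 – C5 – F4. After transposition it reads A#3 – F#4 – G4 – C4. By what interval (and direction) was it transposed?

down a perfect fourth

From D#4 to A#3 is 4 letter names — a fourth of some quality.
A#3 to D#4 is 5 semitones, which makes it a perfect fourth; the second version is lower, so the direction is down.
Checking another pair — F4 → C4 — gives the same interval.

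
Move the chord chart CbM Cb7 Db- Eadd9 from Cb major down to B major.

BM B7 C#- D##add9

Cb major down to B major is a diminished second; each chord root moves by that interval while the quality stays the same.
CbM: root Cb down a diminished second → B, giving BM.
Cb7: root Cb down a diminished second → B, giving B7.
Db-: root Db down a diminished second → C#, giving C#-.
Eadd9: root E down a diminished second → D##, giving D##add9.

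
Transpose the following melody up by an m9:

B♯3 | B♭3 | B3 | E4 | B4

C#5 Cb5 C5 F5 C6

A minor ninth up from B#3 gives C#5.
Bb3: a ninth up reaches C, and 13 semitones makes it Cb5.
B3: a ninth up reaches C, and 13 semitones makes it C5.
E4: a ninth up reaches F, and 13 semitones makes it F5.
B4: a ninth up reaches C, and 13 semitones makes it C6.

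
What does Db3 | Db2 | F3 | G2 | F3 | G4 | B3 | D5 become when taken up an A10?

F#4 F#3 A#4 B#3 A#4 B#5 D##5 F##6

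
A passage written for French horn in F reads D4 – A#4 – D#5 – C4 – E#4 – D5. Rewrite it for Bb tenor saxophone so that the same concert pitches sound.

A4 E#5 A#5 G4 B#4 A5

First find concert pitch: the French horn in F sounds a perfect fifth below written, so D4 A#4 D#5 C4 E#4 D5 sounds G3 D#4 G#4 F3 A#3 G4.
Then write for Bb tenor saxophone: it sounds a major ninth below written, so the part must be a major ninth above concert.
G3 → A4
D#4 → E#5
G#4 → A#5
F3 → G4
A#3 → B#4
G4 → A5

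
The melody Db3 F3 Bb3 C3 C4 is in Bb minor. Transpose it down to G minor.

Bb minor to G minor down is a minor third, so every note moves down by that interval.
Db3 becomes Bb2
F3 becomes D3
Bb3 becomes G3
C3 becomes A2
C4 becomes A3

Bb2 D3 G3 A2 A3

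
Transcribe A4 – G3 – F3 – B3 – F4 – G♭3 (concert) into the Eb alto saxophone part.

F#5 E4 D4 G#4 D5 Eb4

Written C4 sounds as Eb3 on the Eb alto saxophone, so concert pitches are written a major sixth up.
A4 → F#5
G3 → E4
F3 → D4
B3 → G#4
F4 → D5
Gb3 → Eb4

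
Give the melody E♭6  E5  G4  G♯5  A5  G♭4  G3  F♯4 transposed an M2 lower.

Eb6 down a major second is Db6.
A major second down from E5 gives D5.
G4: a second down reaches F, and 2 semitones makes it F4.
G#5: a second down reaches F, and 2 semitones makes it F#5.
A major second down from A5 gives G5.
A major second down from Gb4 gives Fb4.
G3: a second down reaches F, and 2 semitones makes it F3.
A major second down from F#4 gives E4.

Db6 D5 F4 F#5 G5 Fb4 F3 E4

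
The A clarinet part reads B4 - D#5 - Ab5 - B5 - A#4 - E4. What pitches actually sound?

The A clarinet sounds a minor third below written, so transpose each written note down a minor third.
B4 → G#4
D#5 → B#4
Ab5 → F5
B5 → G#5
A#4 → F##4
E4 → C#4

G#4 B#4 F5 G#5 F##4 C#4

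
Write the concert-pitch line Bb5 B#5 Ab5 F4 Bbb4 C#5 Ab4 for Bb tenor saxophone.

The Bb tenor saxophone sounds a major ninth below written, so the written part must be a major ninth above concert — transpose each note up.
Bb5 to C7
B#5 to C##7
Ab5 to Bb6
F4 to G5
Bbb4 to Cb6
C#5 to D#6
Ab4 to Bb5

C7 C##7 Bb6 G5 Cb6 D#6 Bb5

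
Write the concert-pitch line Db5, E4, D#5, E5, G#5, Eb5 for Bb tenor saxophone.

Eb6 F#5 E#6 F#6 A#6 F6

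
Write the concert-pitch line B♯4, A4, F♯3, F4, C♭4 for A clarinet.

D#5 C5 A3 Ab4 Ebb4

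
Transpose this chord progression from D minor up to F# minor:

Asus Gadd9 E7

D minor up to F# minor is a major third; each chord root moves by that interval while the quality stays the same.
Asus: root A up a major third → C#, giving C#sus.
Gadd9: root G up a major third → B, giving Badd9.
E7: root E up a major third → G#, giving G#7.

C#sus Badd9 G#7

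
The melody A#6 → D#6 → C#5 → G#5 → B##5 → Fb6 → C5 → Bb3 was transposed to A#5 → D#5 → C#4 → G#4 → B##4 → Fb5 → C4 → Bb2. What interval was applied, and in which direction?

Take the first pair: A#6 → A#5. A to A spans 8 letter names, so the interval is some kind of octave.
A#5 to A#6 is 12 semitones, which makes it a perfect octave; the second version is lower, so the direction is down.
Checking another pair — Bb3 → Bb2 — gives the same interval.

down a perfect octave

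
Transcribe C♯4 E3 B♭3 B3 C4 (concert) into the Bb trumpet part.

Written C4 sounds as Bb3 on the Bb trumpet, so concert pitches are written a major second up.
C#4 -> D#4
E3 -> F#3
Bb3 -> C4
B3 -> C#4
C4 -> D4

D#4 F#3 C4 C#4 D4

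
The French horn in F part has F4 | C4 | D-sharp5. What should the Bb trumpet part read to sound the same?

C4 G3 A#4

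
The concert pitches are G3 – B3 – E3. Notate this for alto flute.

The alto flute sounds a perfect fourth below written, so the written part must be a perfect fourth above concert — transpose each note up.
G3 gives C4
B3 gives E4
E3 gives A3

C4 E4 A3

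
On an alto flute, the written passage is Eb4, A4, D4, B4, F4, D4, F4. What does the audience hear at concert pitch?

Written C4 on the alto flute sounds as G3, a perfect fourth lower; apply that shift to every note.
Eb4 -> Bb3
A4 -> E4
D4 -> A3
B4 -> F#4
F4 -> C4
D4 -> A3
F4 -> C4

Bb3 E4 A3 F#4 C4 A3 C4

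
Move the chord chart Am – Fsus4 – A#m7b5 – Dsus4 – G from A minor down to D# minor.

A minor down to D# minor is a diminished fifth; each chord root moves by that interval while the quality stays the same.
Am: root A down a diminished fifth → D#, giving D#m.
Fsus4: root F down a diminished fifth → B, giving Bsus4.
A#m7b5: root A# down a diminished fifth → D##, giving D##m7b5.
Dsus4: root D down a diminished fifth → G#, giving G#sus4.
G: root G down a diminished fifth → C#, giving C#.

D#m Bsus4 D##m7b5 G#sus4 C#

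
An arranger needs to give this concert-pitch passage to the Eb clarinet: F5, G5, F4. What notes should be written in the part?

Written C4 sounds as Eb4 on the Eb clarinet, so concert pitches are written a minor third down.
F5 → D5
G5 → E5
F4 → D4

D5 E5 D4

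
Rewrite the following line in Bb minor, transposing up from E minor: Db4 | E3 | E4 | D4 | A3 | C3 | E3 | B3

Abb4 Bb3 Bb4 Ab4 Eb4 Gb3 Bb3 F4

E minor to Bb minor up is a diminished fifth, so every note moves up by that interval.
Db4 to Abb4
E3 to Bb3
E4 to Bb4
D4 to Ab4
A3 to Eb4
C3 to Gb3
E3 to Bb3
B3 to F4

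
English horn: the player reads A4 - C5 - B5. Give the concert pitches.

The English horn sounds a perfect fifth below written, so transpose each written note down a perfect fifth.
A4 to D4
C5 to F4
B5 to E5

D4 F4 E5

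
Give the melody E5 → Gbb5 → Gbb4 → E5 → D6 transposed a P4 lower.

E5 down a perfect fourth is B4.
A perfect fourth down from Gbb5 gives Dbb5.
Gbb4 down a perfect fourth is Dbb4.
E5 down a perfect fourth is B4.
A perfect fourth down from D6 gives A5.

B4 Dbb5 Dbb4 B4 A5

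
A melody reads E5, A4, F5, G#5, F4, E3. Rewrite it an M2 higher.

F#5 B4 G5 A#5 G4 F#3

A major second up from E5 gives F#5.
A major second up from A4 gives B4.
F5: a second up reaches G, and 2 semitones makes it G5.
G#5 up a major second is A#5.
A major second up from F4 gives G4.
A major second up from E3 gives F#3.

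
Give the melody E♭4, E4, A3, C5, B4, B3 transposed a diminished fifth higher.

Bbb4 Bb4 Eb4 Gb5 F5 F4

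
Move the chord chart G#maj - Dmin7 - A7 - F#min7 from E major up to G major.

Bmaj Fmin7 C7 Amin7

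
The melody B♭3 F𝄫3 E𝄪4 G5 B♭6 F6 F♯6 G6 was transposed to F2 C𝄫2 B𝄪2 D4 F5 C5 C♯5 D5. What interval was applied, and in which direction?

down a perfect eleventh

Take the first pair: Bb3 → F2. B to F spans 11 letter names, so the interval is some kind of eleventh.
F2 to Bb3 is 17 semitones, which makes it a perfect eleventh; the second version is lower, so the direction is down.
Checking another pair — G6 → D5 — gives the same interval.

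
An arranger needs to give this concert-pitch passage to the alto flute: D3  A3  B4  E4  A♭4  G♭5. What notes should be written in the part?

Written C4 sounds as G3 on the alto flute, so concert pitches are written a perfect fourth up.
D3 → G3
A3 → D4
B4 → E5
E4 → A4
Ab4 → Db5
Gb5 → Cb6

G3 D4 E5 A4 Db5 Cb6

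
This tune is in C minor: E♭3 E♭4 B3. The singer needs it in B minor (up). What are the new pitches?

D4 D5 A#4

From C up to B is a major seventh; apply that to each pitch.
Eb3 becomes D4
Eb4 becomes D5
B3 becomes A#4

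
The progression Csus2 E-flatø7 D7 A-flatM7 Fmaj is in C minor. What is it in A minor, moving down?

C minor down to A minor is a minor third; each chord root moves by that interval while the quality stays the same.
Csus2: root C down a minor third → A, giving Asus2.
E-flatø7: root E-flat down a minor third → C, giving Cø7.
D7: root D down a minor third → B, giving B7.
A-flatM7: root A-flat down a minor third → F, giving FM7.
Fmaj: root F down a minor third → D, giving Dmaj.

Asus2 Cø7 B7 FM7 Dmaj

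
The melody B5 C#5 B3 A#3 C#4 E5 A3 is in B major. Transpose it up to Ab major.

B major to Ab major up is a diminished seventh, so every note moves up by that interval.
B5 -> Ab6
C#5 -> Bb5
B3 -> Ab4
A#3 -> G4
C#4 -> Bb4
E5 -> Db6
A3 -> Gb4

Ab6 Bb5 Ab4 G4 Bb4 Db6 Gb4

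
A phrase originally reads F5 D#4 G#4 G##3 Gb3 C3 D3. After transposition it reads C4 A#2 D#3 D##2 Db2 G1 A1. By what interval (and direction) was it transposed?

down a perfect eleventh

Take the first pair: F5 → C4. F to C spans 11 letter names, so the interval is some kind of eleventh.
C4 to F5 is 17 semitones, which makes it a perfect eleventh; the second version is lower, so the direction is down.
Checking another pair — D3 → A1 — gives the same interval.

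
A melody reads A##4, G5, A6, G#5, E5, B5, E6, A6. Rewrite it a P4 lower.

E##4 D5 E6 D#5 B4 F#5 B5 E6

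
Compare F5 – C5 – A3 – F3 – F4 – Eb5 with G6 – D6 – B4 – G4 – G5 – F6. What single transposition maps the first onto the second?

up a major ninth

From F5 to G6 is 9 letter names — a ninth of some quality.
F5 to G6 is 14 semitones, which makes it a major ninth; the second version is higher, so the direction is up.
Checking another pair — Eb5 → F6 — gives the same interval.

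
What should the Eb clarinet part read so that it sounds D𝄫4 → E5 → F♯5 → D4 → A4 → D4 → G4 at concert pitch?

The Eb clarinet sounds a minor third above written, so the written part must be a minor third below concert — transpose each note down.
Dbb4 to Bbb3
E5 to C#5
F#5 to D#5
D4 to B3
A4 to F#4
D4 to B3
G4 to E4

Bbb3 C#5 D#5 B3 F#4 B3 E4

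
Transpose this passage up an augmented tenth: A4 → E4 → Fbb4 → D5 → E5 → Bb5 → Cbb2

C##6 G##5 Ab5 F##6 G##6 D#7 Eb3

An augmented tenth up from A4 gives C##6.
E4: a tenth up reaches G, and 17 semitones makes it G##5.
Fbb4 up an augmented tenth is Ab5.
D5 up an augmented tenth is F##6.
E5 up an augmented tenth is G##6.
An augmented tenth up from Bb5 gives D#7.
An augmented tenth up from Cbb2 gives Eb3.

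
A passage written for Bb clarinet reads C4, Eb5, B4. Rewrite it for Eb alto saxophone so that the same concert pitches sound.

First find concert pitch: the Bb clarinet sounds a major second below written, so C4 Eb5 B4 sounds Bb3 Db5 A4.
Then write for Eb alto saxophone: it sounds a major sixth below written, so the part must be a major sixth above concert.
Bb3 → G4
Db5 → Bb5
A4 → F#5

G4 Bb5 F#5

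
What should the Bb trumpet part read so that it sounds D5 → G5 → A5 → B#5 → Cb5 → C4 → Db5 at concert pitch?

E5 A5 B5 C##6 Db5 D4 Eb5

Written C4 sounds as Bb3 on the Bb trumpet, so concert pitches are written a major second up.
D5 becomes E5
G5 becomes A5
A5 becomes B5
B#5 becomes C##6
Cb5 becomes Db5
C4 becomes D4
Db5 becomes Eb5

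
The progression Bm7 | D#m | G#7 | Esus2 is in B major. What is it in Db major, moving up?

Dbm7 Fm Bb7 Gbsus2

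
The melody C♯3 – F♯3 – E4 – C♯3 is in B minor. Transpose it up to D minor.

E3 A3 G4 E3

From B up to D is a minor third; apply that to each pitch.
C#3 to E3
F#3 to A3
E4 to G4
C#3 to E3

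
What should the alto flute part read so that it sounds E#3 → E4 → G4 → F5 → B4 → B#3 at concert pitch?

A#3 A4 C5 Bb5 E5 E#4

Written C4 sounds as G3 on the alto flute, so concert pitches are written a perfect fourth up.
E#3 becomes A#3
E4 becomes A4
G4 becomes C5
F5 becomes Bb5
B4 becomes E5
B#3 becomes E#4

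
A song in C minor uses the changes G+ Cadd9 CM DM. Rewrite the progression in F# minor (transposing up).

C#+ F#add9 F#M G#M

C minor up to F# minor is an augmented fourth; each chord root moves by that interval while the quality stays the same.
G+: root G up an augmented fourth → C#, giving C#+.
Cadd9: root C up an augmented fourth → F#, giving F#add9.
CM: root C up an augmented fourth → F#, giving F#M.
DM: root D up an augmented fourth → G#, giving G#M.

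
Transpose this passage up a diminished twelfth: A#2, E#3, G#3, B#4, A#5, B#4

E4 B4 D5 F#6 E7 F#6

A#2: a twelfth up reaches E, and 18 semitones makes it E4.
E#3: a twelfth up reaches B, and 18 semitones makes it B4.
A diminished twelfth up from G#3 gives D5.
A diminished twelfth up from B#4 gives F#6.
A diminished twelfth up from A#5 gives E7.
B#4: a twelfth up reaches F, and 18 semitones makes it F#6.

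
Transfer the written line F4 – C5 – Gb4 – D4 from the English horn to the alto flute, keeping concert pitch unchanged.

First find concert pitch: the English horn sounds a perfect fifth below written, so F4 C5 Gb4 D4 sounds Bb3 F4 Cb4 G3.
Then write for alto flute: it sounds a perfect fourth below written, so the part must be a perfect fourth above concert.
Bb3 → Eb4
F4 → Bb4
Cb4 → Fb4
G3 → C4

Eb4 Bb4 Fb4 C4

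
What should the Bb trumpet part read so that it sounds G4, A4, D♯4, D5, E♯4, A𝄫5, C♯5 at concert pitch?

A4 B4 E#4 E5 F##4 Bbb5 D#5

The Bb trumpet sounds a major second below written, so the written part must be a major second above concert — transpose each note up.
G4 → A4
A4 → B4
D#4 → E#4
D5 → E5
E#4 → F##4
Abb5 → Bbb5
C#5 → D#5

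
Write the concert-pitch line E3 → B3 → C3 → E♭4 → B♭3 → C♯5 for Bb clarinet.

F#3 C#4 D3 F4 C4 D#5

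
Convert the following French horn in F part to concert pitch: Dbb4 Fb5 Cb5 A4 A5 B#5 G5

Written C4 on the French horn in F sounds as F3, a perfect fifth lower; apply that shift to every note.
Dbb4 → Gbb3
Fb5 → Bbb4
Cb5 → Fb4
A4 → D4
A5 → D5
B#5 → E#5
G5 → C5

Gbb3 Bbb4 Fb4 D4 D5 E#5 C5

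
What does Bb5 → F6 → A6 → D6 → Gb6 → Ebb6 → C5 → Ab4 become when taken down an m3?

Bb5 down a minor third is G5.
F6: a third down reaches D, and 3 semitones makes it D6.
A6 down a minor third is F#6.
A minor third down from D6 gives B5.
Gb6 down a minor third is Eb6.
Ebb6 down a minor third is Cb6.
A minor third down from C5 gives A4.
Ab4: a third down reaches F, and 3 semitones makes it F4.

G5 D6 F#6 B5 Eb6 Cb6 A4 F4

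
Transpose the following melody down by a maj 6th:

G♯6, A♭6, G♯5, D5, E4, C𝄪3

B5 Cb6 B4 F4 G3 E#2

G#6 -> B5
Ab6 -> Cb6
G#5 -> B4
D5 -> F4
E4 -> G3
C##3 -> E#2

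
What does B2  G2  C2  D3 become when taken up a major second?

C#3 A2 D2 E3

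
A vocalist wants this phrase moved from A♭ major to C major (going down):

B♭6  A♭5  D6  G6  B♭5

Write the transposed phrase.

A♭ major to C major down is a minor sixth, so every note moves down by that interval.
Bb6 gives D6
Ab5 gives C5
D6 gives F#5
G6 gives B5
Bb5 gives D5

D6 C5 F#5 B5 D5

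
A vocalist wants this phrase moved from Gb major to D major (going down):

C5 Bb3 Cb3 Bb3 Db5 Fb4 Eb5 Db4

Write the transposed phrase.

G#4 F#3 G2 F#3 A4 C4 B4 A3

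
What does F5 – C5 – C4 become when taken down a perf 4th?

F5: a fourth down reaches C, and 5 semitones makes it C5.
C5 down a perfect fourth is G4.
C4: a fourth down reaches G, and 5 semitones makes it G3.

C5 G4 G3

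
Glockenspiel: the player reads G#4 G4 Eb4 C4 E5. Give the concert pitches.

G#6 G6 Eb6 C6 E7

The glockenspiel sounds a perfect fifteenth above written, so transpose each written note up a perfect fifteenth.
G#4 -> G#6
G4 -> G6
Eb4 -> Eb6
C4 -> C6
E5 -> E7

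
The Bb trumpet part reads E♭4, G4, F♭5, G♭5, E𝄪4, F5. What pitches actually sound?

Written C4 on the Bb trumpet sounds as Bb3, a major second lower; apply that shift to every note.
Eb4 → Db4
G4 → F4
Fb5 → Ebb5
Gb5 → Fb5
E##4 → D##4
F5 → Eb5

Db4 F4 Ebb5 Fb5 D##4 Eb5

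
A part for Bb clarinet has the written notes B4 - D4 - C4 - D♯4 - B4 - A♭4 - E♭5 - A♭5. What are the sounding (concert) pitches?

A4 C4 Bb3 C#4 A4 Gb4 Db5 Gb5

The Bb clarinet sounds a major second below written, so transpose each written note down a major second.
B4 to A4
D4 to C4
C4 to Bb3
D#4 to C#4
B4 to A4
Ab4 to Gb4
Eb5 to Db5
Ab5 to Gb5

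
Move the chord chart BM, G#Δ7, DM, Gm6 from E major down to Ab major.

EbM CΔ7 GbM Cbm6

E major down to Ab major is an augmented fifth; each chord root moves by that interval while the quality stays the same.
BM: root B down an augmented fifth → Eb, giving EbM.
G#Δ7: root G# down an augmented fifth → C, giving CΔ7.
DM: root D down an augmented fifth → Gb, giving GbM.
Gm6: root G down an augmented fifth → Cb, giving Cbm6.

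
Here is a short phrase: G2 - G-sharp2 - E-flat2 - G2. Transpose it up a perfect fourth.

C3 C#3 Ab2 C3

G2 → C3
G#2 → C#3
Eb2 → Ab2
G2 → C3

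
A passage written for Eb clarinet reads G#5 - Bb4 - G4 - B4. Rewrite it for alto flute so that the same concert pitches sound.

E6 Gb5 Eb5 G5

First find concert pitch: the Eb clarinet sounds a minor third above written, so G#5 Bb4 G4 B4 sounds B5 Db5 Bb4 D5.
Then write for alto flute: it sounds a perfect fourth below written, so the part must be a perfect fourth above concert.
B5 → E6
Db5 → Gb5
Bb4 → Eb5
D5 → G5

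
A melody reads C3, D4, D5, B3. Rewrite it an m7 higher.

Bb3 C5 C6 A4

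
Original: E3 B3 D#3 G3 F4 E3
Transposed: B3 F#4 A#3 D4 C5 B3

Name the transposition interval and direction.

up a perfect fifth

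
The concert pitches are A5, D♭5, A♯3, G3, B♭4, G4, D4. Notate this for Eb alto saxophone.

F#6 Bb5 F##4 E4 G5 E5 B4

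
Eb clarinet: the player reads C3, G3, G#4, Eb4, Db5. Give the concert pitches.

Written C4 on the Eb clarinet sounds as Eb4, a minor third higher; apply that shift to every note.
C3 -> Eb3
G3 -> Bb3
G#4 -> B4
Eb4 -> Gb4
Db5 -> Fb5

Eb3 Bb3 B4 Gb4 Fb5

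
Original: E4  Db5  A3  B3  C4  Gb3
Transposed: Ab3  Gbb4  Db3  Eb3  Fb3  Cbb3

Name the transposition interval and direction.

down an augmented fifth

From E4 to Ab3 is 5 letter names — a fifth of some quality.
Ab3 to E4 is 8 semitones, which makes it an augmented fifth; the second version is lower, so the direction is down.
Checking another pair — Gb3 → Cbb3 — gives the same interval.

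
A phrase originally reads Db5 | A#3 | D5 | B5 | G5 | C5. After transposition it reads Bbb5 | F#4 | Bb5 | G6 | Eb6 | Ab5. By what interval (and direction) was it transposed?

From Db5 to Bbb5 is 6 letter names — a sixth of some quality.
Db5 to Bbb5 is 8 semitones, which makes it a minor sixth; the second version is higher, so the direction is up.
Checking another pair — C5 → Ab5 — gives the same interval.

up a minor sixth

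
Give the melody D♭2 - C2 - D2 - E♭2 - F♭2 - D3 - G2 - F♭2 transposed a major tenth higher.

F3 E3 F#3 G3 Ab3 F#4 B3 Ab3

A major tenth up from Db2 gives F3.
A major tenth up from C2 gives E3.
D2: a tenth up reaches F, and 16 semitones makes it F#3.
Eb2 up a major tenth is G3.
Fb2 up a major tenth is Ab3.
D3 up a major tenth is F#4.
G2: a tenth up reaches B, and 16 semitones makes it B3.
Fb2: a tenth up reaches A, and 16 semitones makes it Ab3.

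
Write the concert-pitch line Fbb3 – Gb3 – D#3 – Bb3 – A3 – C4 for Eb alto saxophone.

Dbb4 Eb4 B#3 G4 F#4 A4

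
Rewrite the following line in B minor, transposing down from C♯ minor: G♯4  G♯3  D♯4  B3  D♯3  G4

F#4 F#3 C#4 A3 C#3 F4

C♯ minor to B minor down is a major second, so every note moves down by that interval.
G#4 → F#4
G#3 → F#3
D#4 → C#4
B3 → A3
D#3 → C#3
G4 → F4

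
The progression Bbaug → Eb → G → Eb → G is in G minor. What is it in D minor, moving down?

Faug Bb D Bb D

G minor down to D minor is a perfect fourth; each chord root moves by that interval while the quality stays the same.
Bbaug: root Bb down a perfect fourth → F, giving Faug.
Eb: root Eb down a perfect fourth → Bb, giving Bb.
G: root G down a perfect fourth → D, giving D.
Eb: root Eb down a perfect fourth → Bb, giving Bb.
G: root G down a perfect fourth → D, giving D.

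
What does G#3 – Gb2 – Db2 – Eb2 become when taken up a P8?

G#4 Gb3 Db3 Eb3

G#3 → G#4
Gb2 → Gb3
Db2 → Db3
Eb2 → Eb3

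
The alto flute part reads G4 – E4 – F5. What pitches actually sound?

Written C4 on the alto flute sounds as G3, a perfect fourth lower; apply that shift to every note.
G4 becomes D4
E4 becomes B3
F5 becomes C5

D4 B3 C5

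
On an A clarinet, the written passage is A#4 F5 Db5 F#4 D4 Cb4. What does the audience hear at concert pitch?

The A clarinet sounds a minor third below written, so transpose each written note down a minor third.
A#4 to F##4
F5 to D5
Db5 to Bb4
F#4 to D#4
D4 to B3
Cb4 to Ab3

F##4 D5 Bb4 D#4 B3 Ab3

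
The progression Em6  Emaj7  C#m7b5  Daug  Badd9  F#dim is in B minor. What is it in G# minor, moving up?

C#m6 C#maj7 A#m7b5 Baug G#add9 D#dim

B minor up to G# minor is a major sixth; each chord root moves by that interval while the quality stays the same.
Em6: root E up a major sixth → C#, giving C#m6.
Emaj7: root E up a major sixth → C#, giving C#maj7.
C#m7b5: root C# up a major sixth → A#, giving A#m7b5.
Daug: root D up a major sixth → B, giving Baug.
Badd9: root B up a major sixth → G#, giving G#add9.
F#dim: root F# up a major sixth → D#, giving D#dim.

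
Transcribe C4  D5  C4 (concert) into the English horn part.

Written C4 sounds as F3 on the English horn, so concert pitches are written a perfect fifth up.
C4 -> G4
D5 -> A5
C4 -> G4

G4 A5 G4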